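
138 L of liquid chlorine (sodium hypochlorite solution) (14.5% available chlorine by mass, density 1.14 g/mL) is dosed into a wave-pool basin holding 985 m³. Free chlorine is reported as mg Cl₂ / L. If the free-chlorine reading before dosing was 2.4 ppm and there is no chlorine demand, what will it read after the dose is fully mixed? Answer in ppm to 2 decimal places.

Volume: 985 m³ = 985,000 L.
Mass of solution: 138 L × 1000 mL/L × 1.14 g/mL = 157,300 g.
Available chlorine delivered: 157,300 g × 0.145 = 22,810 g as Cl₂.
Concentration rise: 22,810 g / 985,000 L = 23.16 mg/L = 23.16 ppm.
Final FC: 2.4 + 23.16 = 25.56 ppm.

25.56 ppm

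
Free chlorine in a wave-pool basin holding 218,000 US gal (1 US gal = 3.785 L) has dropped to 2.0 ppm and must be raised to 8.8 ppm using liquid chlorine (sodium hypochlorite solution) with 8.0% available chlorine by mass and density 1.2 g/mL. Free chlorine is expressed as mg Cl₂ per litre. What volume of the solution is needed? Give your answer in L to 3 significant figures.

58.4 L

Volume: 218,000 US gal × 3.785 L/gal = 825,130 L.
Chlorine deficit: 8.8 − 2.0 = 6.8 ppm = 6.8 mg/L as Cl₂.
Cl₂ equivalent needed: 6.8 mg/L × 825,130 L = 5,611,000 mg = 5611 g.
Product at 8.0% available chlorine: 5611 / 0.08 = 70,140 g.
Volume at density 1.2 g/mL: 70,140 g ÷ 1.2 g/mL = 58,450 mL.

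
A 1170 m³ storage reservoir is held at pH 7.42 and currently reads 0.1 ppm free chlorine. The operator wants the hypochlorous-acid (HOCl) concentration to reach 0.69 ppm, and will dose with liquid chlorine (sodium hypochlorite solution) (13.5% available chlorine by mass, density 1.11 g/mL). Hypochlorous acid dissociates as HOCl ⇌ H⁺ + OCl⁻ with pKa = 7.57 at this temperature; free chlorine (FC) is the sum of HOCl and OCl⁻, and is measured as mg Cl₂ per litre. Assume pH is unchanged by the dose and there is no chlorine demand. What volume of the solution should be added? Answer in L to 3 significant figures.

8.42 L

Volume: 1170 m³ = 1,170,000 L.
[OCl⁻]/[HOCl] = 10^(pH − pKa) = 10^(7.42 − 7.57) = 0.7079; fraction as HOCl = 1/(1 + 0.7079) = 0.5855.
Free chlorine required for 0.69 ppm HOCl: 0.69 / 0.5855 = 1.178 ppm.
FC to add: 1.178 − 0.1 = 1.078 mg/L as Cl₂.
Cl₂ equivalent: 1.078 mg/L × 1,170,000 L = 1262 g.
Product at 13.5% available Cl: 1262 / 0.135 = 9347 g.
Volume: 9347 g ÷ 1.11 g/mL = 8421 mL.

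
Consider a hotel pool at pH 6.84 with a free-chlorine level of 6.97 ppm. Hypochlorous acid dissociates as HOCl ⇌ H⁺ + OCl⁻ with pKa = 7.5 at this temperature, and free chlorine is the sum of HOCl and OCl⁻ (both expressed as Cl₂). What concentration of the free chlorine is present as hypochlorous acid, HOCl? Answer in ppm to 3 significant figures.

5.72 ppm

[OCl⁻]/[HOCl] = 10^(pH − pKa) = 10^(6.84 − 7.5) = 10^-0.66 = 0.2188.
Fraction as HOCl = 1 / (1 + 0.2188) = 0.8205.
HOCl = 0.8205 × 6.97 ppm = 5.719 ppm.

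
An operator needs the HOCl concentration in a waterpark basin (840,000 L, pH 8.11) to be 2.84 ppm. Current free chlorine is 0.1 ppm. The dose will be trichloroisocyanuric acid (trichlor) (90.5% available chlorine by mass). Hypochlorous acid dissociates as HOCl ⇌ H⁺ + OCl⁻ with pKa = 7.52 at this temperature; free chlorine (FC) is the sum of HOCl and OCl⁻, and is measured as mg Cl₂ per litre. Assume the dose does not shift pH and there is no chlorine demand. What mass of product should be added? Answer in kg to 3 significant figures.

[OCl⁻]/[HOCl] = 10^(pH − pKa) = 10^(8.11 − 7.52) = 3.89; fraction as HOCl = 1/(1 + 3.89) = 0.2045.
Free chlorine required for 2.84 ppm HOCl: 2.84 / 0.2045 = 13.89 ppm.
FC to add: 13.89 − 0.1 = 13.79 mg/L as Cl₂.
Cl₂ equivalent: 13.79 mg/L × 840,000 L = 11,580 g.
Product at 90.5% available Cl: 11,580 / 0.905 = 12,800 g.

12.8 kg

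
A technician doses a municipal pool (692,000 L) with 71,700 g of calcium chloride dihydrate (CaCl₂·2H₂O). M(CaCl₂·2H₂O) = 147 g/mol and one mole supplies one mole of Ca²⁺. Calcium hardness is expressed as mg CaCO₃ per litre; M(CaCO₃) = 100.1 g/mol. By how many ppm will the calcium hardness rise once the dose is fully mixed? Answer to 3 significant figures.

Moles of Ca²⁺: 71,700 g ÷ 147 g/mol = 487.8 mol.
As CaCO₃: 487.8 mol × 100.1 g/mol = 48,820 g.
Rise: 48,820 g / 692,000 L × 1000 = 70.56 mg/L.

70.6 ppm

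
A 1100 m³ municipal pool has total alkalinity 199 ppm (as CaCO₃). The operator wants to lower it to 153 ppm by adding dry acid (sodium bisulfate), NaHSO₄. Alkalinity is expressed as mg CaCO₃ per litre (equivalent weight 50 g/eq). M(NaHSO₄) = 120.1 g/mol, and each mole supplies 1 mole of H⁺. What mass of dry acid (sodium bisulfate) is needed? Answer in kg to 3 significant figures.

Volume: 1100 m³ = 1,100,000 L.
Alkalinity to neutralize: (199 − 153) = 46 mg/L as CaCO₃ × 1,100,000 L = 50,600 g as CaCO₃.
Equivalents of H⁺ required: 50,600 ÷ 50 g/eq = 1012 eq = 1012 mol NaHSO₄.
Mass of NaHSO₄: 1012 × 120.1 = 121,500 g.

122 kg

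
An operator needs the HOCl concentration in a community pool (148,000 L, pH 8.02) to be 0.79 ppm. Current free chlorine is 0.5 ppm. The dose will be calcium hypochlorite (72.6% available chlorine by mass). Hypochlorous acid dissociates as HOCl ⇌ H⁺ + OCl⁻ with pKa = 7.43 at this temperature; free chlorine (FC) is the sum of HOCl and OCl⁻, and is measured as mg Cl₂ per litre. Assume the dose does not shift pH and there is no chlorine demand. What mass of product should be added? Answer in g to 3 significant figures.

[OCl⁻]/[HOCl] = 10^(pH − pKa) = 10^(8.02 − 7.43) = 3.89; fraction as HOCl = 1/(1 + 3.89) = 0.2045.
Free chlorine required for 0.79 ppm HOCl: 0.79 / 0.2045 = 3.863 ppm.
FC to add: 3.863 − 0.5 = 3.363 mg/L as Cl₂.
Cl₂ equivalent: 3.363 mg/L × 148,000 L = 497.8 g.
Product at 72.6% available Cl: 497.8 / 0.726 = 685.7 g.

686 g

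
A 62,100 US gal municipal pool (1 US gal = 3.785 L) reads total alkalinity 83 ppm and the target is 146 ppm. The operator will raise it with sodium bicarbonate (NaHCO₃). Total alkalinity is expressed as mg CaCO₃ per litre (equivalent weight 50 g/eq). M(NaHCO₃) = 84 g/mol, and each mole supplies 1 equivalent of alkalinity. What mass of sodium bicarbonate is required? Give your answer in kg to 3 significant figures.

Volume: 62,100 US gal × 3.785 L/gal = 235,048 L.
Alkalinity to add: (146 − 83) = 63 mg/L as CaCO₃ × 235,048 L = 14,810 g as CaCO₃.
Equivalents: 14,810 g ÷ 50 g/eq = 296.2 eq.
NaHCO₃ supplies 1 eq per mole → 296.2 mol.
Mass: 296.2 mol × 84 g/mol = 24,880 g.

24.9 kg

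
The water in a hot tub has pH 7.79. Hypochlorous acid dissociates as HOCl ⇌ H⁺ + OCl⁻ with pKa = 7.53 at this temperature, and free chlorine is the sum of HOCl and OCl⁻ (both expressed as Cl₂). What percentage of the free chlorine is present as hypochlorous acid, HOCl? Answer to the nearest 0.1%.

35.5%

[OCl⁻]/[HOCl] = 10^(pH − pKa) = 10^(7.79 − 7.53) = 10^0.26 = 1.82.
Fraction as HOCl = 1 / (1 + 1.82) = 0.3546.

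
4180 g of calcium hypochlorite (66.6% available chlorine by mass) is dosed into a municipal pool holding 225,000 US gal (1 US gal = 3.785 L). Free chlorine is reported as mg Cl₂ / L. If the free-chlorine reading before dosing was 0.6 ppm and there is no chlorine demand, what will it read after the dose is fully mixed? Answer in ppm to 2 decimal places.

Volume: 225,000 US gal × 3.785 L/gal = 851,625 L.
Available chlorine delivered: 4180 g × 0.666 = 2784 g as Cl₂.
Concentration rise: 2784 g / 851,625 L = 3.269 mg/L = 3.27 ppm.
Final FC: 0.6 + 3.27 = 3.87 ppm.

3.87 ppm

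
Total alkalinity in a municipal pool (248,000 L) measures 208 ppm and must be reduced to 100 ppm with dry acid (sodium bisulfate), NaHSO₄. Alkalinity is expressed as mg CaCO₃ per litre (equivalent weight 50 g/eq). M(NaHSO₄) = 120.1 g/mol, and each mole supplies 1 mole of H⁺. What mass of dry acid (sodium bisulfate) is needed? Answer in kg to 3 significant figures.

64.3 kg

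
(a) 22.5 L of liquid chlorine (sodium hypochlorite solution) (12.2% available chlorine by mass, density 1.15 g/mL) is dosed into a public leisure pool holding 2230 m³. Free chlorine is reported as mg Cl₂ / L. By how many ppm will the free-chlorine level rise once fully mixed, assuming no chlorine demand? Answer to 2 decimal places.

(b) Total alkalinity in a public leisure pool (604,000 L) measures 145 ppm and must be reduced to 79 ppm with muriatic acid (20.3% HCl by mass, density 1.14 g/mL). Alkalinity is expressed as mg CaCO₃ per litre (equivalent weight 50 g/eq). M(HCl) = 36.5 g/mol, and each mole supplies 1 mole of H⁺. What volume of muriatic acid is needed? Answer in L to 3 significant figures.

(a) 1.42 ppm; (b) 126 L

(a) Volume: 2230 m³ = 2,230,000 L.
(a) Mass of solution: 22.5 L × 1000 mL/L × 1.15 g/mL = 25,870 g.
(a) Available chlorine delivered: 25,870 g × 0.122 = 3157 g as Cl₂.
(a) Concentration rise: 3157 g / 2,230,000 L = 1.416 mg/L = 1.42 ppm.

(b) Alkalinity to neutralize: (145 − 79) = 66 mg/L as CaCO₃ × 604,000 L = 39,860 g as CaCO₃.
(b) Equivalents of H⁺ required: 39,860 ÷ 50 g/eq = 797.3 eq = 797.3 mol HCl.
(b) Mass of HCl: 797.3 × 36.5 = 29,100 g.
(b) Mass of 20.3% solution: 29,100 / 0.203 = 143,400 g.
(b) Volume: 143,400 g ÷ 1.14 g/mL = 125,700 mL.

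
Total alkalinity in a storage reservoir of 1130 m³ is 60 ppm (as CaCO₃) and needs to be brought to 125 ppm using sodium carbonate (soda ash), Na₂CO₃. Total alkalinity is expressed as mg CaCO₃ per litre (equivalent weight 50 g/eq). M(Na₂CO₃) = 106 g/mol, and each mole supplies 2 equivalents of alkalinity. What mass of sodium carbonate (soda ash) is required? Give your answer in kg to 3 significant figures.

77.9 kg

Volume: 1130 m³ = 1,130,000 L.
Alkalinity to add: (125 − 60) = 65 mg/L as CaCO₃ × 1,130,000 L = 73,450 g as CaCO₃.
Equivalents: 73,450 g ÷ 50 g/eq = 1469 eq.
Each mole of Na₂CO₃ supplies 2 eq, so 1469 / 2 = 734.5 mol.
Mass: 734.5 mol × 106 g/mol = 77,860 g.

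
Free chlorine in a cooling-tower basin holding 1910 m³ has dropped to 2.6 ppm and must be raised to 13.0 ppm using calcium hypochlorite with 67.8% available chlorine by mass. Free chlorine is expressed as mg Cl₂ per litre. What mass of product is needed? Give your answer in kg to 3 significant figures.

Volume: 1910 m³ = 1,910,000 L.
Chlorine deficit: 13.0 − 2.6 = 10.4 ppm = 10.4 mg/L as Cl₂.
Cl₂ equivalent needed: 10.4 mg/L × 1,910,000 L = 19,860,000 mg = 19,860 g.
Product at 67.8% available chlorine: 19,860 / 0.678 = 29,300 g.

29.3 kg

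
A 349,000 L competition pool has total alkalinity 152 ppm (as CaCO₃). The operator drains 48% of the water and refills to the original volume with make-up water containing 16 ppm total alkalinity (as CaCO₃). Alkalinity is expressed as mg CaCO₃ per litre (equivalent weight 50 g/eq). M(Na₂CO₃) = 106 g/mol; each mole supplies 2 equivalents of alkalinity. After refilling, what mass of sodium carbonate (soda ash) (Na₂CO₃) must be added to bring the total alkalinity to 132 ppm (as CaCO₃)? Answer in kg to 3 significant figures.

After draining 48% and refilling: 152 × 0.52 + 16 × 0.48 = 86.72 ppm.
Deficit to target: 132 − 86.72 = 45.28 mg/L.
As CaCO₃: 45.28 mg/L × 349,000 L = 15,800 g; ÷ 50 g/eq ÷ 2 = 158 mol Na₂CO₃.
Mass: 158 × 106 = 16,750 g.

16.8 kg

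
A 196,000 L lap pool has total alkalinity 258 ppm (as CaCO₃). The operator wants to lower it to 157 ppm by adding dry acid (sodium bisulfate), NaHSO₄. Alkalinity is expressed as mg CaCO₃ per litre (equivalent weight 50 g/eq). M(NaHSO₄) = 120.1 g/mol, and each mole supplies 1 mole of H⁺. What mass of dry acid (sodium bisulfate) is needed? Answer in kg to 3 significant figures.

Alkalinity to neutralize: (258 − 157) = 101 mg/L as CaCO₃ × 196,000 L = 19,800 g as CaCO₃.
Equivalents of H⁺ required: 19,800 ÷ 50 g/eq = 395.9 eq = 395.9 mol NaHSO₄.
Mass of NaHSO₄: 395.9 × 120.1 = 47,550 g.

47.5 kg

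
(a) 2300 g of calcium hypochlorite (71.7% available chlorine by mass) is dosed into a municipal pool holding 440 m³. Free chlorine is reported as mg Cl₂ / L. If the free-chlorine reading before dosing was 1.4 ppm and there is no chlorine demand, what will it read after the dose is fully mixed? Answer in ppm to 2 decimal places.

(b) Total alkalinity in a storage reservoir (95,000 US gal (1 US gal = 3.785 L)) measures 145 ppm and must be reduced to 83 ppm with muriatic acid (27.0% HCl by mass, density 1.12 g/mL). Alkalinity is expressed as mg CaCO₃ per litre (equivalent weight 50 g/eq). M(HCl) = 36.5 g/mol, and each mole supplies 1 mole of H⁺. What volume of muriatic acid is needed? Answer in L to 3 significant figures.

(a) 5.15 ppm; (b) 53.8 L

(a) Volume: 440 m³ = 440,000 L.
(a) Available chlorine delivered: 2300 g × 0.717 = 1649 g as Cl₂.
(a) Concentration rise: 1649 g / 440,000 L = 3.748 mg/L = 3.75 ppm.
(a) Final FC: 1.4 + 3.75 = 5.15 ppm.

(b) Volume: 95,000 US gal × 3.785 L/gal = 359,575 L.
(b) Alkalinity to neutralize: (145 − 83) = 62 mg/L as CaCO₃ × 359,575 L = 22,290 g as CaCO₃.
(b) Equivalents of H⁺ required: 22,290 ÷ 50 g/eq = 445.9 eq = 445.9 mol HCl.
(b) Mass of HCl: 445.9 × 36.5 = 16,270 g.
(b) Mass of 27.0% solution: 16,270 / 0.27 = 60,280 g.
(b) Volume: 60,280 g ÷ 1.12 g/mL = 53,820 mL.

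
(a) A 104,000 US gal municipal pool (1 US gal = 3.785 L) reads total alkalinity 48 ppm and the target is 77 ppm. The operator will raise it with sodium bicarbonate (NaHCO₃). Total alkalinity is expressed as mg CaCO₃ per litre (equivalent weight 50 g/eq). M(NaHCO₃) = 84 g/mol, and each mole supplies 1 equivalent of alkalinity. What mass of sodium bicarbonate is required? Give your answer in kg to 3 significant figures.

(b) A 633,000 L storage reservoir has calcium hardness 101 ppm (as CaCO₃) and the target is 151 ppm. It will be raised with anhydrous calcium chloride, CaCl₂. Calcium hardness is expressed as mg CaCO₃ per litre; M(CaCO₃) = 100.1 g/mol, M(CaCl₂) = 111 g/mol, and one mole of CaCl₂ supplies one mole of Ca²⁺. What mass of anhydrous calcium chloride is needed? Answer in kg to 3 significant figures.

(a) 19.2 kg; (b) 35.1 kg

(a) Volume: 104,000 US gal × 3.785 L/gal = 393,640 L.
(a) Alkalinity to add: (77 − 48) = 29 mg/L as CaCO₃ × 393,640 L = 11,420 g as CaCO₃.
(a) Equivalents: 11,420 g ÷ 50 g/eq = 228.3 eq.
(a) NaHCO₃ supplies 1 eq per mole → 228.3 mol.
(a) Mass: 228.3 mol × 84 g/mol = 19,180 g.

(b) Hardness to add: (151 − 101) = 50 mg/L as CaCO₃ × 633,000 L = 31,650 g as CaCO₃.
(b) Moles of Ca²⁺ (1 mol Ca²⁺ ≡ 1 mol CaCO₃): 31,650 / 100.1 g/mol = 316.2 mol.
(b) Mass of CaCl₂: 316.2 × 111 = 35,100 g.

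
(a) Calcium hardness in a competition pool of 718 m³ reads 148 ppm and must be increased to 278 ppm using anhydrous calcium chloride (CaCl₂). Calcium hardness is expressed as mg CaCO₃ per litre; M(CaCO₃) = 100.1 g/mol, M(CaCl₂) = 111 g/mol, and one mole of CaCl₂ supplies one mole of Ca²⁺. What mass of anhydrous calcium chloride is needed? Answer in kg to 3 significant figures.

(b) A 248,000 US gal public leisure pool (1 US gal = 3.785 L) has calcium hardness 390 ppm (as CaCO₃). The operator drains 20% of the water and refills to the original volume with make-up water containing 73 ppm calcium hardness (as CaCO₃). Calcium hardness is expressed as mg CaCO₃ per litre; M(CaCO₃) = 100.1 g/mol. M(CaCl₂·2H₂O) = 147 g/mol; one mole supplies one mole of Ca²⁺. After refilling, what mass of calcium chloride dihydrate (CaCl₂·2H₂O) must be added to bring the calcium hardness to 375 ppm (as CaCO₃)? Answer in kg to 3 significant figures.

(a) 104 kg; (b) 66.7 kg

(a) Volume: 718 m³ = 718,000 L.
(a) Hardness to add: (278 − 148) = 130 mg/L as CaCO₃ × 718,000 L = 93,340 g as CaCO₃.
(a) Moles of Ca²⁺ (1 mol Ca²⁺ ≡ 1 mol CaCO₃): 93,340 / 100.1 g/mol = 932.5 mol.
(a) Mass of CaCl₂: 932.5 × 111 = 103,500 g.

(b) Volume: 248,000 US gal × 3.785 L/gal = 938,680 L.
(b) After draining 20% and refilling: 390 × 0.80 + 73 × 0.20 = 326.6 ppm.
(b) Deficit to target: 375 − 326.6 = 48.4 mg/L.
(b) As CaCO₃: 48.4 mg/L × 938,680 L = 45,430 g; ÷ 100.1 = 453.9 mol Ca²⁺.
(b) Mass: 453.9 × 147 = 66,720 g.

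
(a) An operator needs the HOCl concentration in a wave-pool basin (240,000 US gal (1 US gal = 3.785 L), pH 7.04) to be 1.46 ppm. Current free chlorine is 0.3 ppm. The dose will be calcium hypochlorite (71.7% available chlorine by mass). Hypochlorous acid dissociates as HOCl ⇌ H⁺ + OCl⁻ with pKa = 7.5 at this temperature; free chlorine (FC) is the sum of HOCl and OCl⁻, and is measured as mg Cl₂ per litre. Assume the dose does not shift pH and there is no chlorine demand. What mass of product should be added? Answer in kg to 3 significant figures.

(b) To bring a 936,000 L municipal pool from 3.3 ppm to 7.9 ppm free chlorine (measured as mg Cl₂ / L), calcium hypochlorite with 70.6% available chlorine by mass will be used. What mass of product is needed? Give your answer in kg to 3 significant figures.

(a) 2.11 kg; (b) 6.10 kg

(a) Volume: 240,000 US gal × 3.785 L/gal = 908,400 L.
(a) [OCl⁻]/[HOCl] = 10^(pH − pKa) = 10^(7.04 − 7.5) = 0.3467; fraction as HOCl = 1/(1 + 0.3467) = 0.7425.
(a) Free chlorine required for 1.46 ppm HOCl: 1.46 / 0.7425 = 1.966 ppm.
(a) FC to add: 1.966 − 0.3 = 1.666 mg/L as Cl₂.
(a) Cl₂ equivalent: 1.666 mg/L × 908,400 L = 1514 g.
(a) Product at 71.7% available Cl: 1514 / 0.717 = 2111 g.

(b) Chlorine deficit: 7.9 − 3.3 = 4.6 ppm = 4.6 mg/L as Cl₂.
(b) Cl₂ equivalent needed: 4.6 mg/L × 936,000 L = 4,306,000 mg = 4306 g.
(b) Product at 70.6% available chlorine: 4306 / 0.706 = 6099 g.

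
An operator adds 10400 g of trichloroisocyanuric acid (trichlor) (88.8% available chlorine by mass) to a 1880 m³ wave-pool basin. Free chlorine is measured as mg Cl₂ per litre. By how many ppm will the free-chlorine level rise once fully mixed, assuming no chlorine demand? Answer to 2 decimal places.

4.91 ppm

Volume: 1880 m³ = 1,880,000 L.
Available chlorine delivered: 10,400 g × 0.888 = 9235 g as Cl₂.
Concentration rise: 9235 g / 1,880,000 L = 4.912 mg/L = 4.91 ppm.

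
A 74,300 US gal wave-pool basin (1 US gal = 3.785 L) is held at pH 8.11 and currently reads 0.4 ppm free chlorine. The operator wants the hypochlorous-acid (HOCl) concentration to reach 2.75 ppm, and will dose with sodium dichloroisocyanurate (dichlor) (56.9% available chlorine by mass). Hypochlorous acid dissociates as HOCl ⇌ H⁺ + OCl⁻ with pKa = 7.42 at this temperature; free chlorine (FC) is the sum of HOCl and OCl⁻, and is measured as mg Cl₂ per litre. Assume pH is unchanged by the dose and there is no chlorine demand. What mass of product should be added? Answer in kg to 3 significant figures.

7.82 kg

Volume: 74,300 US gal × 3.785 L/gal = 281,226 L.
[OCl⁻]/[HOCl] = 10^(pH − pKa) = 10^(8.11 − 7.42) = 4.898; fraction as HOCl = 1/(1 + 4.898) = 0.1696.
Free chlorine required for 2.75 ppm HOCl: 2.75 / 0.1696 = 16.22 ppm.
FC to add: 16.22 − 0.4 = 15.82 mg/L as Cl₂.
Cl₂ equivalent: 15.82 mg/L × 281,226 L = 4449 g.
Product at 56.9% available Cl: 4449 / 0.569 = 7818 g.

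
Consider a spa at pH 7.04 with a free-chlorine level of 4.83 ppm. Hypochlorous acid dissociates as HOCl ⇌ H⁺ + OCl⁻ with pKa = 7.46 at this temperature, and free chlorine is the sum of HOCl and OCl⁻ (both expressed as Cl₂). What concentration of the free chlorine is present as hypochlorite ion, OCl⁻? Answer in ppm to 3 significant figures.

1.33 ppm

[OCl⁻]/[HOCl] = 10^(pH − pKa) = 10^(7.04 − 7.46) = 10^-0.42 = 0.3802.
Fraction as HOCl = 1 / (1 + 0.3802) = 0.7245.
OCl⁻ = (1 − 0.7245) × 4.83 ppm = 1.33 ppm.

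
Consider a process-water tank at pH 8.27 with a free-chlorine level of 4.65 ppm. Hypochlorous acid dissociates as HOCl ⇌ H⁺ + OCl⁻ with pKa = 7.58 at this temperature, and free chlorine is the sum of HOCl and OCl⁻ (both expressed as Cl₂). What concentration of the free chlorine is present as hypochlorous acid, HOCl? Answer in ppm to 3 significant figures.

0.788 ppm

[OCl⁻]/[HOCl] = 10^(pH − pKa) = 10^(8.27 − 7.58) = 10^0.69 = 4.898.
Fraction as HOCl = 1 / (1 + 4.898) = 0.1696.
HOCl = 0.1696 × 4.65 ppm = 0.7884 ppm.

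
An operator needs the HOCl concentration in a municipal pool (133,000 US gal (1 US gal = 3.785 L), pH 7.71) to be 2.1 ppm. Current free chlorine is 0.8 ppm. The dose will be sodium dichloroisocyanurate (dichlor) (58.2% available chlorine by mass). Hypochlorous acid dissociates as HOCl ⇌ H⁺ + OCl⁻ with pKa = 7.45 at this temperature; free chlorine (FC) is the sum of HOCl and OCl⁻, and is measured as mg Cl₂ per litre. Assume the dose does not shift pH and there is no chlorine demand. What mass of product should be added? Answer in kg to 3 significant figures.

4.43 kg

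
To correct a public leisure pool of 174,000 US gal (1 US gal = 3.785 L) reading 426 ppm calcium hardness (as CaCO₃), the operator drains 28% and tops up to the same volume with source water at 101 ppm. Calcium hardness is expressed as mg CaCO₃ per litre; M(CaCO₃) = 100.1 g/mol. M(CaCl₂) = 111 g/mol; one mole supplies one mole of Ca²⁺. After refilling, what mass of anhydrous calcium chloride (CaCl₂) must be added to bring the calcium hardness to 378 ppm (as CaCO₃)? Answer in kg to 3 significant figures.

Volume: 174,000 US gal × 3.785 L/gal = 658,590 L.
After draining 28% and refilling: 426 × 0.72 + 101 × 0.28 = 335 ppm.
Deficit to target: 378 − 335 = 43 mg/L.
As CaCO₃: 43 mg/L × 658,590 L = 28,320 g; ÷ 100.1 = 282.9 mol Ca²⁺.
Mass: 282.9 × 111 = 31,400 g.

31.4 kg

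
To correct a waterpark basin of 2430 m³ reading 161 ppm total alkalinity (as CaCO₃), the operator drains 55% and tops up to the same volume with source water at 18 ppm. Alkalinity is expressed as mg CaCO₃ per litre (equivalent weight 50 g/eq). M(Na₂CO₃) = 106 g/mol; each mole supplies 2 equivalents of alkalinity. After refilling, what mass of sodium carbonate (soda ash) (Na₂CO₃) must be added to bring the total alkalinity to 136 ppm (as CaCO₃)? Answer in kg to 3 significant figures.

138 kg

Volume: 2430 m³ = 2,430,000 L.
After draining 55% and refilling: 161 × 0.45 + 18 × 0.55 = 82.35 ppm.
Deficit to target: 136 − 82.35 = 53.65 mg/L.
As CaCO₃: 53.65 mg/L × 2,430,000 L = 130,400 g; ÷ 50 g/eq ÷ 2 = 1304 mol Na₂CO₃.
Mass: 1304 × 106 = 138,200 g.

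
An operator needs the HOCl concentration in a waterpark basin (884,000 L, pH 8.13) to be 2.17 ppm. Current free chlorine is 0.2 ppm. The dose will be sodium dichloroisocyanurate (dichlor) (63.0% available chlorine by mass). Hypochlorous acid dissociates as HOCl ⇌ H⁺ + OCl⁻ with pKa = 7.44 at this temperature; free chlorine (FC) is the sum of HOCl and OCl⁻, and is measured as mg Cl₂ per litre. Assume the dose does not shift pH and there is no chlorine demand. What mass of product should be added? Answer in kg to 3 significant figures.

[OCl⁻]/[HOCl] = 10^(pH − pKa) = 10^(8.13 − 7.44) = 4.898; fraction as HOCl = 1/(1 + 4.898) = 0.1696.
Free chlorine required for 2.17 ppm HOCl: 2.17 / 0.1696 = 12.8 ppm.
FC to add: 12.8 − 0.2 = 12.6 mg/L as Cl₂.
Cl₂ equivalent: 12.6 mg/L × 884,000 L = 11,140 g.
Product at 63.0% available Cl: 11,140 / 0.63 = 17,680 g.

17.7 kg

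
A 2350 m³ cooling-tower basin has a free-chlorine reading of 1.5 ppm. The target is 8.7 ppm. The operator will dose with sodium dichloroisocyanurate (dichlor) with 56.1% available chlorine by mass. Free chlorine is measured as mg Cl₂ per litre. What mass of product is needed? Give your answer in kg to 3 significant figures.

30.2 kg

Volume: 2350 m³ = 2,350,000 L.
Chlorine deficit: 8.7 − 1.5 = 7.2 ppm = 7.2 mg/L as Cl₂.
Cl₂ equivalent needed: 7.2 mg/L × 2,350,000 L = 16,920,000 mg = 16,920 g.
Product at 56.1% available chlorine: 16,920 / 0.561 = 30,160 g.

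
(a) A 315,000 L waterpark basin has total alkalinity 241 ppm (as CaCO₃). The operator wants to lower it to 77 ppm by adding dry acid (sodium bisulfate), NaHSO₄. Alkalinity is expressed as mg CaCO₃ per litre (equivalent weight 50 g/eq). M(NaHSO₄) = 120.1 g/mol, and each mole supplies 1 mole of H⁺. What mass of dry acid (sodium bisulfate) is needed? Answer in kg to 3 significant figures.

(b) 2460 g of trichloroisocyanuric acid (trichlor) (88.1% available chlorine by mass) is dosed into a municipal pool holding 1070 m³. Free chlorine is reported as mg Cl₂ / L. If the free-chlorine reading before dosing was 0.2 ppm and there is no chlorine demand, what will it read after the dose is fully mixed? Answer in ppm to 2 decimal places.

(a) Alkalinity to neutralize: (241 − 77) = 164 mg/L as CaCO₃ × 315,000 L = 51,660 g as CaCO₃.
(a) Equivalents of H⁺ required: 51,660 ÷ 50 g/eq = 1033 eq = 1033 mol NaHSO₄.
(a) Mass of NaHSO₄: 1033 × 120.1 = 124,100 g.

(b) Volume: 1070 m³ = 1,070,000 L.
(b) Available chlorine delivered: 2460 g × 0.881 = 2167 g as Cl₂.
(b) Concentration rise: 2167 g / 1,070,000 L = 2.025 mg/L = 2.03 ppm.
(b) Final FC: 0.2 + 2.03 = 2.23 ppm.

(a) 124 kg; (b) 2.23 ppm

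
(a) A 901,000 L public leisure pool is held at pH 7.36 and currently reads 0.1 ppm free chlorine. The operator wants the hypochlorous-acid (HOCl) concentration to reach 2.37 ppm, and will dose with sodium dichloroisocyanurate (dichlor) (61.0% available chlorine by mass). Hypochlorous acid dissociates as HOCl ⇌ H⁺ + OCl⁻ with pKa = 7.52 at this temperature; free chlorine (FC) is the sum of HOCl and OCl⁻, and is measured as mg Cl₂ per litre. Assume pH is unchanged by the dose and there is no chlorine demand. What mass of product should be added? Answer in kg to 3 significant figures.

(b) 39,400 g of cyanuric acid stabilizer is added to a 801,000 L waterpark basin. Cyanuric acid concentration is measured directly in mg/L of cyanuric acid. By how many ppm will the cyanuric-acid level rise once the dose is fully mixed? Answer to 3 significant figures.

(a) 5.77 kg; (b) 49.2 ppm

(a) [OCl⁻]/[HOCl] = 10^(pH − pKa) = 10^(7.36 − 7.52) = 0.6918; fraction as HOCl = 1/(1 + 0.6918) = 0.5911.
(a) Free chlorine required for 2.37 ppm HOCl: 2.37 / 0.5911 = 4.01 ppm.
(a) FC to add: 4.01 − 0.1 = 3.91 mg/L as Cl₂.
(a) Cl₂ equivalent: 3.91 mg/L × 901,000 L = 3523 g.
(a) Product at 61.0% available Cl: 3523 / 0.61 = 5775 g.

(b) Rise: 39,400 g / 801,000 L × 1000 = 49.19 mg/L.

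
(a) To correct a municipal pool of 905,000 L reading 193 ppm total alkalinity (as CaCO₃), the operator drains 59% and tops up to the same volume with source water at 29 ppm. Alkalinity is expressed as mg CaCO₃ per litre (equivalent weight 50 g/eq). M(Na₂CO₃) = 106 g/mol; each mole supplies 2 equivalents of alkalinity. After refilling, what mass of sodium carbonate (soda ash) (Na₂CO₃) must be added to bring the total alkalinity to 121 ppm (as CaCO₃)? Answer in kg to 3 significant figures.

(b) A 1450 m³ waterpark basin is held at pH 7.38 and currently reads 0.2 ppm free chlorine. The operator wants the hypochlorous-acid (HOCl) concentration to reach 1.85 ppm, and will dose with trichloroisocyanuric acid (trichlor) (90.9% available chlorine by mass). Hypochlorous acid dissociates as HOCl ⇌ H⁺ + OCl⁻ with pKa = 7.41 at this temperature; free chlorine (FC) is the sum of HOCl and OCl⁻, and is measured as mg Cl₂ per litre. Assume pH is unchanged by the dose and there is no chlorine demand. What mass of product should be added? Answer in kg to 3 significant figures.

(a) After draining 59% and refilling: 193 × 0.41 + 29 × 0.59 = 96.24 ppm.
(a) Deficit to target: 121 − 96.24 = 24.76 mg/L.
(a) As CaCO₃: 24.76 mg/L × 905,000 L = 22,410 g; ÷ 50 g/eq ÷ 2 = 224.1 mol Na₂CO₃.
(a) Mass: 224.1 × 106 = 23,750 g.

(b) Volume: 1450 m³ = 1,450,000 L.
(b) [OCl⁻]/[HOCl] = 10^(pH − pKa) = 10^(7.38 − 7.41) = 0.9333; fraction as HOCl = 1/(1 + 0.9333) = 0.5173.
(b) Free chlorine required for 1.85 ppm HOCl: 1.85 / 0.5173 = 3.577 ppm.
(b) FC to add: 3.577 − 0.2 = 3.377 mg/L as Cl₂.
(b) Cl₂ equivalent: 3.377 mg/L × 1,450,000 L = 4896 g.
(b) Product at 90.9% available Cl: 4896 / 0.909 = 5386 g.

(a) 23.8 kg; (b) 5.39 kg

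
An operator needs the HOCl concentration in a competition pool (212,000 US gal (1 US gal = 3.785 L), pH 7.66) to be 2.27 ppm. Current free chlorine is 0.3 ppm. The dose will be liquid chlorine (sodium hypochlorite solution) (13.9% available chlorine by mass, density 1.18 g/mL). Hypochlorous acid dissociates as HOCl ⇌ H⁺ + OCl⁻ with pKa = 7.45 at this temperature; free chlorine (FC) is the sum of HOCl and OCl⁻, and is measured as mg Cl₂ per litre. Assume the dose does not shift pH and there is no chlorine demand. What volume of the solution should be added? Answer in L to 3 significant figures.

Volume: 212,000 US gal × 3.785 L/gal = 802,420 L.
[OCl⁻]/[HOCl] = 10^(pH − pKa) = 10^(7.66 − 7.45) = 1.622; fraction as HOCl = 1/(1 + 1.622) = 0.3814.
Free chlorine required for 2.27 ppm HOCl: 2.27 / 0.3814 = 5.952 ppm.
FC to add: 5.952 − 0.3 = 5.652 mg/L as Cl₂.
Cl₂ equivalent: 5.652 mg/L × 802,420 L = 4535 g.
Product at 13.9% available Cl: 4535 / 0.139 = 32,630 g.
Volume: 32,630 g ÷ 1.18 g/mL = 27,650 mL.

27.6 L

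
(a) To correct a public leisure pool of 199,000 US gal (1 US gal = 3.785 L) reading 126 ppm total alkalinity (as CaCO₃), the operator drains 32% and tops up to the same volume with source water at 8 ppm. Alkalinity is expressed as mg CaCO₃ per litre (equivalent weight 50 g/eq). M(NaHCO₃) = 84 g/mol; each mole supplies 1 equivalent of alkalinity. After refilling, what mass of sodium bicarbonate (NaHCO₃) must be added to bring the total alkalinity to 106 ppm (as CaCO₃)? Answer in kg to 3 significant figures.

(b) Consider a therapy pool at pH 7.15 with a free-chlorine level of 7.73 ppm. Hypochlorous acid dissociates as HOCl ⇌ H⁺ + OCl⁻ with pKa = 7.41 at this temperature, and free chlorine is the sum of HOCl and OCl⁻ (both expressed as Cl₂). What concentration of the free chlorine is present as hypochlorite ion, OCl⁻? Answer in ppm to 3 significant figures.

(a) Volume: 199,000 US gal × 3.785 L/gal = 753,215 L.
(a) After draining 32% and refilling: 126 × 0.68 + 8 × 0.32 = 88.24 ppm.
(a) Deficit to target: 106 − 88.24 = 17.76 mg/L.
(a) As CaCO₃: 17.76 mg/L × 753,215 L = 13,380 g; ÷ 50 g/eq ÷ 1 = 267.5 mol NaHCO₃.
(a) Mass: 267.5 × 84 = 22,470 g.

(b) [OCl⁻]/[HOCl] = 10^(pH − pKa) = 10^(7.15 − 7.41) = 10^-0.26 = 0.5495.
(b) Fraction as HOCl = 1 / (1 + 0.5495) = 0.6454.
(b) OCl⁻ = (1 − 0.6454) × 7.73 ppm = 2.741 ppm.

(a) 22.5 kg; (b) 2.74 ppm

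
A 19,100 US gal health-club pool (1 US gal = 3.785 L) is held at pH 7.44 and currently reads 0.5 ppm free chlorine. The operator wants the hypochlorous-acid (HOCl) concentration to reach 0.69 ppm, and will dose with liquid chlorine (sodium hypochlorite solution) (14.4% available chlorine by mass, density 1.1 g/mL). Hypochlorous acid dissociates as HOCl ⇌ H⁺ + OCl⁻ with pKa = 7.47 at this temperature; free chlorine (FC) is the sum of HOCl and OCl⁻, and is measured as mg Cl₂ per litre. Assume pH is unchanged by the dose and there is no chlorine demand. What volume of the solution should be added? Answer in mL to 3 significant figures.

Volume: 19,100 US gal × 3.785 L/gal = 72,294 L.
[OCl⁻]/[HOCl] = 10^(pH − pKa) = 10^(7.44 − 7.47) = 0.9333; fraction as HOCl = 1/(1 + 0.9333) = 0.5173.
Free chlorine required for 0.69 ppm HOCl: 0.69 / 0.5173 = 1.334 ppm.
FC to add: 1.334 − 0.5 = 0.8339 mg/L as Cl₂.
Cl₂ equivalent: 0.8339 mg/L × 72,294 L = 60.29 g.
Product at 14.4% available Cl: 60.29 / 0.144 = 418.7 g.
Volume: 418.7 g ÷ 1.1 g/mL = 380.6 mL.

381 mL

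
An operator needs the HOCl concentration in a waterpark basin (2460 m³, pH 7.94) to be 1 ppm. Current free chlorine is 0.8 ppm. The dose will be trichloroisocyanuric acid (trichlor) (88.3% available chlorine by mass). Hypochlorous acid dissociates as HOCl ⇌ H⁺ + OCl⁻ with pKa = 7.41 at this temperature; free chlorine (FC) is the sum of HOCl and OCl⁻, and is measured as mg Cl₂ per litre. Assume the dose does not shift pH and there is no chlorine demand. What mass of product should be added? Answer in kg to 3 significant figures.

Volume: 2460 m³ = 2,460,000 L.
[OCl⁻]/[HOCl] = 10^(pH − pKa) = 10^(7.94 − 7.41) = 3.388; fraction as HOCl = 1/(1 + 3.388) = 0.2279.
Free chlorine required for 1 ppm HOCl: 1 / 0.2279 = 4.388 ppm.
FC to add: 4.388 − 0.8 = 3.588 mg/L as Cl₂.
Cl₂ equivalent: 3.588 mg/L × 2,460,000 L = 8828 g.
Product at 88.3% available Cl: 8828 / 0.883 = 9997 g.

10.0 kg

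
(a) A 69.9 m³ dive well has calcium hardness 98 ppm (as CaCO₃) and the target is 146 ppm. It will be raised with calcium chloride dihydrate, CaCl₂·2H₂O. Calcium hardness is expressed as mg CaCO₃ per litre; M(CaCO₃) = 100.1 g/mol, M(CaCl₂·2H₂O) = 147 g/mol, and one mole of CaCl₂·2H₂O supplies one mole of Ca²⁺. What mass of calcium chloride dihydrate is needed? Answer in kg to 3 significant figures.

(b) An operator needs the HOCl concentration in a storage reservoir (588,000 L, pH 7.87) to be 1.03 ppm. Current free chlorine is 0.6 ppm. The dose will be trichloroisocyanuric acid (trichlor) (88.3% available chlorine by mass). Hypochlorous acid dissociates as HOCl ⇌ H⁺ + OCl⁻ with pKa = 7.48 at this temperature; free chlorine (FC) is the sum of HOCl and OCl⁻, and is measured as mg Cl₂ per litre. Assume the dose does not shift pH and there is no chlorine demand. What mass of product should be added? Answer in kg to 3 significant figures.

(a) 4.93 kg; (b) 1.97 kg

(a) Volume: 69.9 m³ = 69,900 L.
(a) Hardness to add: (146 − 98) = 48 mg/L as CaCO₃ × 69,900 L = 3355 g as CaCO₃.
(a) Moles of Ca²⁺ (1 mol Ca²⁺ ≡ 1 mol CaCO₃): 3355 / 100.1 g/mol = 33.52 mol.
(a) Mass of CaCl₂·2H₂O: 33.52 × 147 = 4927 g.

(b) [OCl⁻]/[HOCl] = 10^(pH − pKa) = 10^(7.87 − 7.48) = 2.455; fraction as HOCl = 1/(1 + 2.455) = 0.2895.
(b) Free chlorine required for 1.03 ppm HOCl: 1.03 / 0.2895 = 3.558 ppm.
(b) FC to add: 3.558 − 0.6 = 2.958 mg/L as Cl₂.
(b) Cl₂ equivalent: 2.958 mg/L × 588,000 L = 1740 g.
(b) Product at 88.3% available Cl: 1740 / 0.883 = 1970 g.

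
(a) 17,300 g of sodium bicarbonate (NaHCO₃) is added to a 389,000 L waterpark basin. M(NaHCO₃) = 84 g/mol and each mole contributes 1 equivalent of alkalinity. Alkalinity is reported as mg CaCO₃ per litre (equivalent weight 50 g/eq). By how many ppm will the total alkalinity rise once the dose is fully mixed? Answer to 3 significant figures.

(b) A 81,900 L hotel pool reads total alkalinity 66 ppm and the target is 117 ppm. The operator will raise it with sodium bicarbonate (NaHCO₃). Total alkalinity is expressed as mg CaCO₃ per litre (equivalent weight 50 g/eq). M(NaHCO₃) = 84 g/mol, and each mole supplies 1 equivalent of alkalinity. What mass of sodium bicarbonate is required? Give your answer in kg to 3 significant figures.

(a) 26.5 ppm; (b) 7.02 kg

(a) Moles of NaHCO₃: 17,300 g ÷ 84 g/mol = 206 mol → 206 eq of alkalinity.
(a) As CaCO₃: 206 eq × 50 g/eq = 10,300 g.
(a) Rise: 10,300 g / 389,000 L × 1000 = 26.47 mg/L.

(b) Alkalinity to add: (117 − 66) = 51 mg/L as CaCO₃ × 81,900 L = 4177 g as CaCO₃.
(b) Equivalents: 4177 g ÷ 50 g/eq = 83.54 eq.
(b) NaHCO₃ supplies 1 eq per mole → 83.54 mol.
(b) Mass: 83.54 mol × 84 g/mol = 7017 g.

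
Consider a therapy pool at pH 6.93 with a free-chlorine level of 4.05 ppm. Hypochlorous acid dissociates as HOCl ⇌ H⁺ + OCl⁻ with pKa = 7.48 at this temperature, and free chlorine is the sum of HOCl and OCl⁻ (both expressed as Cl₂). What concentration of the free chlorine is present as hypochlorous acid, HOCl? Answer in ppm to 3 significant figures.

3.16 ppm

[OCl⁻]/[HOCl] = 10^(pH − pKa) = 10^(6.93 − 7.48) = 10^-0.55 = 0.2818.
Fraction as HOCl = 1 / (1 + 0.2818) = 0.7801.
HOCl = 0.7801 × 4.05 ppm = 3.16 ppm.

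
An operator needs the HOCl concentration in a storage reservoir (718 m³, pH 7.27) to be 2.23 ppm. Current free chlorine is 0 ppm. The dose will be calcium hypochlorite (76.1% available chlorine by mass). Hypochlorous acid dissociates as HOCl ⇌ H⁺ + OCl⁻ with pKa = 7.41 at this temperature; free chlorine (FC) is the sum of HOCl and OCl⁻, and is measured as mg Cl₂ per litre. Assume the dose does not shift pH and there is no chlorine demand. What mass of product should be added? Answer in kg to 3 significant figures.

3.63 kg

Volume: 718 m³ = 718,000 L.
[OCl⁻]/[HOCl] = 10^(pH − pKa) = 10^(7.27 − 7.41) = 0.7244; fraction as HOCl = 1/(1 + 0.7244) = 0.5799.
Free chlorine required for 2.23 ppm HOCl: 2.23 / 0.5799 = 3.845 ppm.
FC to add: 3.845 − 0 = 3.845 mg/L as Cl₂.
Cl₂ equivalent: 3.845 mg/L × 718,000 L = 2761 g.
Product at 76.1% available Cl: 2761 / 0.761 = 3628 g.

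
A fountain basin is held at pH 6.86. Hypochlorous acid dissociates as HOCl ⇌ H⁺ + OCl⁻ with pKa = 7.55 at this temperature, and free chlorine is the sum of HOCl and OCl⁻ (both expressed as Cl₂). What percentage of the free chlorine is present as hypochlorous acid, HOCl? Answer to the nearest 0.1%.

[OCl⁻]/[HOCl] = 10^(pH − pKa) = 10^(6.86 − 7.55) = 10^-0.69 = 0.2042.
Fraction as HOCl = 1 / (1 + 0.2042) = 0.8304.

83.0%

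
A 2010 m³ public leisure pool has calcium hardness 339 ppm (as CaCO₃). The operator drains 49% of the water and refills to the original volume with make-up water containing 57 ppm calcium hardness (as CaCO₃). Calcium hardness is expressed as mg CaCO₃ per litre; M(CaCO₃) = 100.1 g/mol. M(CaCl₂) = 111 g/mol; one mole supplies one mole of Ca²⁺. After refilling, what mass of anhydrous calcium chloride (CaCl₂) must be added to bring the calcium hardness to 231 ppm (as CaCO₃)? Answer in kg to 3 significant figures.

Volume: 2010 m³ = 2,010,000 L.
After draining 49% and refilling: 339 × 0.51 + 57 × 0.49 = 200.82 ppm.
Deficit to target: 231 − 200.82 = 30.18 mg/L.
As CaCO₃: 30.18 mg/L × 2,010,000 L = 60,660 g; ÷ 100.1 = 606 mol Ca²⁺.
Mass: 606 × 111 = 67,270 g.

67.3 kg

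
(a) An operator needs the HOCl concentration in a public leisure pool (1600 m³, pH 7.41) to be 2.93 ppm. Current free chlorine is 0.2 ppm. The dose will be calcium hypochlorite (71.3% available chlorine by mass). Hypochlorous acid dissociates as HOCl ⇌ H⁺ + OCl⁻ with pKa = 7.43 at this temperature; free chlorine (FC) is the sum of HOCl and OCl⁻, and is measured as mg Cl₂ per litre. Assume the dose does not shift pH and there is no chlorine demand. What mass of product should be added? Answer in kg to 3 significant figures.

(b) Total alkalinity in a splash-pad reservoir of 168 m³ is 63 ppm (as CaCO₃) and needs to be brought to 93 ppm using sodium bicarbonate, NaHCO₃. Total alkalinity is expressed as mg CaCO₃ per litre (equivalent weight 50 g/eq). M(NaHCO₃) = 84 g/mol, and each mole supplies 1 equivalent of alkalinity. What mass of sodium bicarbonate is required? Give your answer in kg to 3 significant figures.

(a) 12.4 kg; (b) 8.47 kg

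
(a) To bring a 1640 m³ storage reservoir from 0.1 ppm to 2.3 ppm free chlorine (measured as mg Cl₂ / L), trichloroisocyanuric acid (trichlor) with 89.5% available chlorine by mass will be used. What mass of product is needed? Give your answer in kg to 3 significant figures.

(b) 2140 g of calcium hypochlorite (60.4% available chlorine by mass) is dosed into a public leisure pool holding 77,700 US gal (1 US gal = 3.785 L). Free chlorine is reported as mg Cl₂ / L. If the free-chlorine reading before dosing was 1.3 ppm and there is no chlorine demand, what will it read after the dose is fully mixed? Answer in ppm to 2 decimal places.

(a) 4.03 kg; (b) 5.70 ppm

(a) Volume: 1640 m³ = 1,640,000 L.
(a) Chlorine deficit: 2.3 − 0.1 = 2.2 ppm = 2.2 mg/L as Cl₂.
(a) Cl₂ equivalent needed: 2.2 mg/L × 1,640,000 L = 3,608,000 mg = 3608 g.
(a) Product at 89.5% available chlorine: 3608 / 0.895 = 4031 g.

(b) Volume: 77,700 US gal × 3.785 L/gal = 294,094 L.
(b) Available chlorine delivered: 2140 g × 0.604 = 1293 g as Cl₂.
(b) Concentration rise: 1293 g / 294,094 L = 4.395 mg/L = 4.40 ppm.
(b) Final FC: 1.3 + 4.40 = 5.70 ppm.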